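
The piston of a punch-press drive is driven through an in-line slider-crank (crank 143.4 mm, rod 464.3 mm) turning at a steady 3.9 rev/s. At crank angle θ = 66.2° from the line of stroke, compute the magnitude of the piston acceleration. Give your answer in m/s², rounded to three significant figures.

16.4

ω = 2π·3.9 = 24.5 rad/s
x(θ) = r cosθ + √(L² − r² sin²θ); with ω constant, a = ω²·d²x/dθ².
d²x/dθ² = −r cosθ − r²(cos2θ)/√u − r⁴ sin²2θ/(4u^{3/2}),  u = L² − r² sin²θ = 0.19836 m².
Substituting r = 0.1434 m, L = 0.4643 m, θ = 66.2°: d²x/dθ² = -0.027388 m.
a = ω²·d²x/dθ² = (24.5)²·(-0.027388) = -16.445 m/s²;  |a| = 16.445 m/s².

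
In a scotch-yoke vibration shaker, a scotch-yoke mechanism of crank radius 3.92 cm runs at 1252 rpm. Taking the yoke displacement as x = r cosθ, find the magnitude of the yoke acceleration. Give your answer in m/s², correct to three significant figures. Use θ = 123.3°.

370

ω = 131.1 rad/s (from 1252 rpm).
x = r cosθ ⇒ ẍ = −rω² cosθ (ω constant).
|a| = rω²|cosθ| = 0.0392·(131.1)²·|cos 123.3°| = 369.95 m/s².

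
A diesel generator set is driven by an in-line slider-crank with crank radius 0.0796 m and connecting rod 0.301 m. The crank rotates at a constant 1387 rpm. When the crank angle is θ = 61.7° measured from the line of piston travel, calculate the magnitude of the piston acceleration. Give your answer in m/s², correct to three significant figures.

551

ω = 2π·1387/60 = 145.2 rad/s
x(θ) = r cosθ + √(L² − r² sin²θ); with ω constant, a = ω²·d²x/dθ².
d²x/dθ² = −r cosθ − r²(cos2θ)/√u − r⁴ sin²2θ/(4u^{3/2}),  u = L² − r² sin²θ = 0.085689 m².
Substituting r = 0.0796 m, L = 0.301 m, θ = 61.7°: d²x/dθ² = -0.026101 m.
a = ω²·d²x/dθ² = (145.2)²·(-0.026101) = -550.64 m/s²;  |a| = 550.64 m/s².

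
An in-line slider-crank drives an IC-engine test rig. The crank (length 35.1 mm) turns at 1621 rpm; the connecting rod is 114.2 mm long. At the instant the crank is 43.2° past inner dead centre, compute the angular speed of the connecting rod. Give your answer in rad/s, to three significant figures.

ω = 169.8 rad/s (converted from 1621 rpm).
The rod makes angle φ with the slider axis where L sinφ = r sinθ; differentiating, L cosφ·φ̇ = r ω cosθ.
L cosφ = √(L² − r² sin²θ) = 0.11164 m.
|ω_rod| = r ω |cosθ| / √(L² − r² sin²θ) = 0.0351·169.8·0.72897/0.11164 = 38.904 rad/s.

38.9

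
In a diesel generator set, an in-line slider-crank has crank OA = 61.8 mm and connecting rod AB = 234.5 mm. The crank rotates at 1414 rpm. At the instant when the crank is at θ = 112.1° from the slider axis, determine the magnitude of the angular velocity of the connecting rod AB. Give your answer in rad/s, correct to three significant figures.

ω = 148.1 rad/s (converted from 1414 rpm).
The rod makes angle φ with the slider axis where L sinφ = r sinθ; differentiating, L cosφ·φ̇ = r ω cosθ.
L cosφ = √(L² − r² sin²θ) = 0.2274 m.
|ω_rod| = r ω |cosθ| / √(L² − r² sin²θ) = 0.0618·148.1·0.37622/0.2274 = 15.14 rad/s.

15.1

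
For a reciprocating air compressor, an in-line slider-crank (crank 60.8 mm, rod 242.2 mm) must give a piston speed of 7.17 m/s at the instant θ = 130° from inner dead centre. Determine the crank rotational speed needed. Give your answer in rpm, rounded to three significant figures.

For an in-line slider-crank, |v_piston| = rω|sinθ|·[1 + r cosθ/√(L² − r² sin²θ)].
With r = 0.0608 m, L = 0.2422 m, θ = 130°: the bracketed kinematic factor |dx/dθ| = 0.038917 m.
ω = v/|dx/dθ| = 7.17/0.038917 = 184.24 rad/s.
N = 60ω/(2π) = 1759.3 rpm.

1760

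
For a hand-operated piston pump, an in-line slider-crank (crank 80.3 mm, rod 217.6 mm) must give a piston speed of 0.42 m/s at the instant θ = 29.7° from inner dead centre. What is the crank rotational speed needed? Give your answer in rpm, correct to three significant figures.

For an in-line slider-crank, |v_piston| = rω|sinθ|·[1 + r cosθ/√(L² − r² sin²θ)].
With r = 0.0803 m, L = 0.2176 m, θ = 29.7°: the bracketed kinematic factor |dx/dθ| = 0.052757 m.
ω = v/|dx/dθ| = 0.42/0.052757 = 7.961 rad/s.
N = 60ω/(2π) = 76.022 rpm.

76.0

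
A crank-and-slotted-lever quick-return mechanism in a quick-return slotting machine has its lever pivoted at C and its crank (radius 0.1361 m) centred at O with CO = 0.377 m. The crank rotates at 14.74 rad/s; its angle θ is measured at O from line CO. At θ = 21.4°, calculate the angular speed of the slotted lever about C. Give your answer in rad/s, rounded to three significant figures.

ω = 14.74 rad/s
Crank pin A relative to C: A = (d + r cosθ, r sinθ); lever angle φ = atan2(r sinθ, d + r cosθ).
Differentiating tanφ: φ̇ = rω(d cosθ + r)/(d² + r² + 2dr cosθ).
d² + r² + 2dr cosθ = |CA|² = 0.256197 m²;  d cosθ + r = +0.48711 m.
|ω_lever| = |0.1361·14.74·+0.48711| / 0.256197 = 3.8142 rad/s.

3.81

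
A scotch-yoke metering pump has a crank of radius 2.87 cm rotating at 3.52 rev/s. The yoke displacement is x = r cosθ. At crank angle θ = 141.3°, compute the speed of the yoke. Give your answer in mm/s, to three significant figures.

397

ω = 22.12 rad/s (from 3.52 rev/s).
x = r cosθ ⇒ ẋ = −rω sinθ.
|v| = rω|sinθ| = 0.0287·22.12·|sin 141.3°| = 0.39687 m/s = 396.87 mm/s.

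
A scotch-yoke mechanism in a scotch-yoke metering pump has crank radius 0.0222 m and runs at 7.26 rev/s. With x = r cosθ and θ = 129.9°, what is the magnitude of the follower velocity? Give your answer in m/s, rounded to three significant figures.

0.777

ω = 45.62 rad/s (from 7.26 rev/s).
x = r cosθ ⇒ ẋ = −rω sinθ.
|v| = rω|sinθ| = 0.0222·45.62·|sin 129.9°| = 0.77689 m/s.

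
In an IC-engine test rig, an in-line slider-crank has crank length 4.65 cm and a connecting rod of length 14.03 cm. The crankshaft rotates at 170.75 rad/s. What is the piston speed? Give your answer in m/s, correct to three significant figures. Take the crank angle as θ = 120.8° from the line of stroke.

ω = 170.8 rad/s
For an in-line slider-crank, x = r cosθ + √(L² − r² sin²θ), so v = −rω sinθ·[1 + r cosθ/√(L² − r² sin²θ)].
With r = 0.0465 m, L = 0.1403 m, θ = 120.8°: √(L² − r² sin²θ) = 0.13449 m.
v = −0.0465·170.8·0.85896·[1 + 0.0465·-0.51204/0.13449] = -5.6127 m/s.
|v| = 5.6127 m/s.

5.61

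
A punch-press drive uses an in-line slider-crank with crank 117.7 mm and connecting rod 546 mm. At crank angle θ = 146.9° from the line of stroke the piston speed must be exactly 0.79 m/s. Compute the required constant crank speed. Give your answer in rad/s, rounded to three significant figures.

15.0

For an in-line slider-crank, |v_piston| = rω|sinθ|·[1 + r cosθ/√(L² − r² sin²θ)].
With r = 0.1177 m, L = 0.546 m, θ = 146.9°: the bracketed kinematic factor |dx/dθ| = 0.052588 m.
ω = v/|dx/dθ| = 0.79/0.052588 = 15.023 rad/s.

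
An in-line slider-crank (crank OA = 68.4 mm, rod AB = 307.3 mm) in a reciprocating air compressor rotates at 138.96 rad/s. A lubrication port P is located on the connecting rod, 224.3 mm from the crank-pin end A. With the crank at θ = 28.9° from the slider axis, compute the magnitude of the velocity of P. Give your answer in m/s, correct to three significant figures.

ω = 139 rad/s.  Crank-pin speed |V_A| = rω = 9.5049 m/s, perpendicular to OA.
Rod angle: sinφ = −(r/L) sinθ ⇒ φ = -6.175°; ω_rod = −rω cosθ/√(L²−r²sin²θ) = -27.236 rad/s.
V_P = V_A + ω_rod × AP, with AP = 0.2243 m along the rod.
Components: V_Px = −rω sinθ − a·ω_rod·sinφ = -5.2507 m/s;  V_Py = rω cosθ + a·ω_rod·cosφ = +2.2475 m/s.
|V_P| = √(V_Px² + V_Py²) = 5.7115 m/s.

5.71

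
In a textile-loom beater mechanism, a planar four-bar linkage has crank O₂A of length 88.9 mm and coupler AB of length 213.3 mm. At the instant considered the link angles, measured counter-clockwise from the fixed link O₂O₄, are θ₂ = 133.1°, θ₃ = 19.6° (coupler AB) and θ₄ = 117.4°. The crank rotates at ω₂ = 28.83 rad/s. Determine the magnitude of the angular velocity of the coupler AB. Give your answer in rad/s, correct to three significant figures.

ω₂ = 28.83 rad/s
Differentiating the loop-closure r₂e^{iθ₂}+r₃e^{iθ₃}=r₁+r₄e^{iθ₄} gives r₂ω₂e^{iθ₂}+r₃ω₃e^{iθ₃}=r₄ω₄e^{iθ₄}.
Eliminating the other unknown: ω₃ = r₂ω₂ sin(θ₄−θ₂) / [r₃ sin(θ₃−θ₄)].
Numerator sine = -0.27060; denominator sine = -0.99075.
Result = 0.0889·28.83·(-0.27060) / (0.2133·(-0.99075)) = +3.2819 rad/s; magnitude 3.2819 rad/s.

3.28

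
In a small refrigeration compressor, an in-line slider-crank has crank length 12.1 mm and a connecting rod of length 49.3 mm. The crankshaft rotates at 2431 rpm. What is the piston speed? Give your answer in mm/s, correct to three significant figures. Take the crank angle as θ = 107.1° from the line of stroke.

2730

ω = 2π·2431/60 = 254.6 rad/s
For an in-line slider-crank, x = r cosθ + √(L² − r² sin²θ), so v = −rω sinθ·[1 + r cosθ/√(L² − r² sin²θ)].
With r = 0.0121 m, L = 0.0493 m, θ = 107.1°: √(L² − r² sin²θ) = 0.047924 m.
v = −0.0121·254.6·0.95579·[1 + 0.0121·-0.29404/0.047924] = -2.7256 m/s.
|v| = 2.7256 m/s = 2725.6 mm/s.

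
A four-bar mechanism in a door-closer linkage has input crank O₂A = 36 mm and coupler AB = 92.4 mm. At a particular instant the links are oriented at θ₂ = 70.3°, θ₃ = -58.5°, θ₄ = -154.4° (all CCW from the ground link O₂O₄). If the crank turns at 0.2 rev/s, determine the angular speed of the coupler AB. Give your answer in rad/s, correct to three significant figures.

0.346

ω₂ = 1.257 rad/s (from 0.2 rev/s).
Differentiating the loop-closure r₂e^{iθ₂}+r₃e^{iθ₃}=r₁+r₄e^{iθ₄} gives r₂ω₂e^{iθ₂}+r₃ω₃e^{iθ₃}=r₄ω₄e^{iθ₄}.
Eliminating the other unknown: ω₃ = r₂ω₂ sin(θ₄−θ₂) / [r₃ sin(θ₃−θ₄)].
Numerator sine = +0.70339; denominator sine = +0.99470.
Result = 0.036·1.257·(+0.70339) / (0.0924·(+0.99470)) = +0.34622 rad/s; magnitude 0.34622 rad/s.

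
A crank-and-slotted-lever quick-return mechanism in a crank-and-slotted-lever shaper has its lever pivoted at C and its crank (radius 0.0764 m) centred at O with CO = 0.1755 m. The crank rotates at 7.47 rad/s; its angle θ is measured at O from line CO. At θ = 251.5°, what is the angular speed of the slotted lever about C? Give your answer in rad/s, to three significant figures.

ω = 7.47 rad/s
Crank pin A relative to C: A = (d + r cosθ, r sinθ); lever angle φ = atan2(r sinθ, d + r cosθ).
Differentiating tanφ: φ̇ = rω(d cosθ + r)/(d² + r² + 2dr cosθ).
d² + r² + 2dr cosθ = |CA|² = 0.0281282 m²;  d cosθ + r = +0.020713 m.
|ω_lever| = |0.0764·7.47·+0.020713| / 0.0281282 = 0.42026 rad/s.

0.420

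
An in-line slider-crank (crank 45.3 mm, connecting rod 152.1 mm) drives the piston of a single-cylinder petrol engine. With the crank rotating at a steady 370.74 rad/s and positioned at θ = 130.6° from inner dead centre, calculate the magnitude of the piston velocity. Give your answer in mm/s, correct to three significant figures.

ω = 370.7 rad/s
For an in-line slider-crank, x = r cosθ + √(L² − r² sin²θ), so v = −rω sinθ·[1 + r cosθ/√(L² − r² sin²θ)].
With r = 0.0453 m, L = 0.1521 m, θ = 130.6°: √(L² − r² sin²θ) = 0.14816 m.
v = −0.0453·370.7·0.75927·[1 + 0.0453·-0.65077/0.14816] = -10.214 m/s.
|v| = 10.214 m/s = 10214 mm/s.

10200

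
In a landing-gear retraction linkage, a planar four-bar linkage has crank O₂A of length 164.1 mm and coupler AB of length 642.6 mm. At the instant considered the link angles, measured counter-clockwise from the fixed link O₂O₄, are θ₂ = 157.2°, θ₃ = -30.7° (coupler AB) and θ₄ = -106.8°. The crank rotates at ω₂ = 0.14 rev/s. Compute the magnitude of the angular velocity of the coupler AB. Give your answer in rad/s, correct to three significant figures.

ω₂ = 0.8796 rad/s (from 0.14 rev/s).
Differentiating the loop-closure r₂e^{iθ₂}+r₃e^{iθ₃}=r₁+r₄e^{iθ₄} gives r₂ω₂e^{iθ₂}+r₃ω₃e^{iθ₃}=r₄ω₄e^{iθ₄}.
Eliminating the other unknown: ω₃ = r₂ω₂ sin(θ₄−θ₂) / [r₃ sin(θ₃−θ₄)].
Numerator sine = +0.99452; denominator sine = +0.97072.
Result = 0.1641·0.8796·(+0.99452) / (0.6426·(+0.97072)) = +0.23014 rad/s; magnitude 0.23014 rad/s.

0.230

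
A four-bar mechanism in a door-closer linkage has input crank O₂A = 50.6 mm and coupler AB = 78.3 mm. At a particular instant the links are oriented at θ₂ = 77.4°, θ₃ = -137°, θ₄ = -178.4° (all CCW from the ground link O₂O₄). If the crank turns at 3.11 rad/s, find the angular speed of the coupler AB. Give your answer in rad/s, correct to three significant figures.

ω₂ = 3.11 rad/s
Differentiating the loop-closure r₂e^{iθ₂}+r₃e^{iθ₃}=r₁+r₄e^{iθ₄} gives r₂ω₂e^{iθ₂}+r₃ω₃e^{iθ₃}=r₄ω₄e^{iθ₄}.
Eliminating the other unknown: ω₃ = r₂ω₂ sin(θ₄−θ₂) / [r₃ sin(θ₃−θ₄)].
Numerator sine = +0.96945; denominator sine = +0.66131.
Result = 0.0506·3.11·(+0.96945) / (0.0783·(+0.66131)) = +2.9462 rad/s; magnitude 2.9462 rad/s.

2.95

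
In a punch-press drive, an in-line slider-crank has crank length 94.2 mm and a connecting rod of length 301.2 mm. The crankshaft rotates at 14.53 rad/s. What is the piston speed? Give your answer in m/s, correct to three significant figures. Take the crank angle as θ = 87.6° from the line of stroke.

1.39

ω = 14.53 rad/s
For an in-line slider-crank, x = r cosθ + √(L² − r² sin²θ), so v = −rω sinθ·[1 + r cosθ/√(L² − r² sin²θ)].
With r = 0.0942 m, L = 0.3012 m, θ = 87.6°: √(L² − r² sin²θ) = 0.28612 m.
v = −0.0942·14.53·0.99912·[1 + 0.0942·0.04188/0.28612] = -1.3864 m/s.
|v| = 1.3864 m/s.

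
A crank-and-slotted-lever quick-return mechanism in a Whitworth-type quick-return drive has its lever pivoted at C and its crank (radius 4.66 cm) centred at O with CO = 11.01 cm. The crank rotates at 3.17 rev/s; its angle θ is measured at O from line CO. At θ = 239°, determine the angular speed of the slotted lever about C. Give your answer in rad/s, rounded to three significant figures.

ω = 19.92 rad/s (from 3.17 rev/s).
Crank pin A relative to C: A = (d + r cosθ, r sinθ); lever angle φ = atan2(r sinθ, d + r cosθ).
Differentiating tanφ: φ̇ = rω(d cosθ + r)/(d² + r² + 2dr cosθ).
d² + r² + 2dr cosθ = |CA|² = 0.0090086 m²;  d cosθ + r = -0.010106 m.
|ω_lever| = |0.0466·19.92·-0.010106| / 0.0090086 = 1.0412 rad/s.

1.04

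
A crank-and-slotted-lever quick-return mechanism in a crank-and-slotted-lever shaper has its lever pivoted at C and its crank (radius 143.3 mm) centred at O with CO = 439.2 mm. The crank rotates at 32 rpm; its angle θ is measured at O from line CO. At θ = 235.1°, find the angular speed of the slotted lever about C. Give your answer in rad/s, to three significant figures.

0.367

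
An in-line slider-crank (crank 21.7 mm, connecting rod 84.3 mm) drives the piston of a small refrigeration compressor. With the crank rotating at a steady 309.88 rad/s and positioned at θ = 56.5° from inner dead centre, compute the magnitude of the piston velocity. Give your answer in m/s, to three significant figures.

6.42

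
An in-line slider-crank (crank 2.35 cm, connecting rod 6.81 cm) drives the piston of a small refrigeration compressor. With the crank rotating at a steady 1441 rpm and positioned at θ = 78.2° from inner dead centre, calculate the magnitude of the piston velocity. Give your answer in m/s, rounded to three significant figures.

ω = 2π·1441/60 = 150.9 rad/s
For an in-line slider-crank, x = r cosθ + √(L² − r² sin²θ), so v = −rω sinθ·[1 + r cosθ/√(L² − r² sin²θ)].
With r = 0.0235 m, L = 0.0681 m, θ = 78.2°: √(L² − r² sin²θ) = 0.064097 m.
v = −0.0235·150.9·0.97887·[1 + 0.0235·0.20450/0.064097] = -3.7315 m/s.
|v| = 3.7315 m/s.

3.73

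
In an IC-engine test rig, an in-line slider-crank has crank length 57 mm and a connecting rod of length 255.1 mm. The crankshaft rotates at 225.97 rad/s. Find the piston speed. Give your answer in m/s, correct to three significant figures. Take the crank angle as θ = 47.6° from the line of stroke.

11.0

ω = 226 rad/s
For an in-line slider-crank, x = r cosθ + √(L² − r² sin²θ), so v = −rω sinθ·[1 + r cosθ/√(L² − r² sin²θ)].
With r = 0.057 m, L = 0.2551 m, θ = 47.6°: √(L² − r² sin²θ) = 0.2516 m.
v = −0.057·226·0.73846·[1 + 0.057·0.67430/0.2516] = -10.965 m/s.
|v| = 10.965 m/s.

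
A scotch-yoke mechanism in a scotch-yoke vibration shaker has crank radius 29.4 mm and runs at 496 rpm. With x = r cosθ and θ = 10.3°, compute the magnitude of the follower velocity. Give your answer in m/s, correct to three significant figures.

0.273

ω = 51.94 rad/s (from 496 rpm).
x = r cosθ ⇒ ẋ = −rω sinθ.
|v| = rω|sinθ| = 0.0294·51.94·|sin 10.3°| = 0.27304 m/s.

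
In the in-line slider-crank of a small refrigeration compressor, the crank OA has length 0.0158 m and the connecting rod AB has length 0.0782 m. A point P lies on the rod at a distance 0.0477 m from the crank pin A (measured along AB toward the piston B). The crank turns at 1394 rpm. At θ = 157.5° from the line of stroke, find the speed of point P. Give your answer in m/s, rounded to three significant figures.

1.14

ω = 146 rad/s.  Crank-pin speed |V_A| = rω = 2.3065 m/s, perpendicular to OA.
Rod angle: sinφ = −(r/L) sinθ ⇒ φ = -4.435°; ω_rod = −rω cosθ/√(L²−r²sin²θ) = +27.331 rad/s.
V_P = V_A + ω_rod × AP, with AP = 0.0477 m along the rod.
Components: V_Px = −rω sinθ − a·ω_rod·sinφ = -0.78185 m/s;  V_Py = rω cosθ + a·ω_rod·cosφ = -0.83111 m/s.
|V_P| = √(V_Px² + V_Py²) = 1.1411 m/s.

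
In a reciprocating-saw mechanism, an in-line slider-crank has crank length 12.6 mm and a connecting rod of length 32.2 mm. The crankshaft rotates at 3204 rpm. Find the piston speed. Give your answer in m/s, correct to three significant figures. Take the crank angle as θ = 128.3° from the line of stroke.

2.47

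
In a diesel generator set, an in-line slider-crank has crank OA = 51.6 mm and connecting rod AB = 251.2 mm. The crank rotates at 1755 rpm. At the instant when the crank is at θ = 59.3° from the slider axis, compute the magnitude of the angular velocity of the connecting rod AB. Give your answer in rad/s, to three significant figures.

ω = 183.8 rad/s (converted from 1755 rpm).
The rod makes angle φ with the slider axis where L sinφ = r sinθ; differentiating, L cosφ·φ̇ = r ω cosθ.
L cosφ = √(L² − r² sin²θ) = 0.24725 m.
|ω_rod| = r ω |cosθ| / √(L² − r² sin²θ) = 0.0516·183.8·0.51054/0.24725 = 19.582 rad/s.

19.6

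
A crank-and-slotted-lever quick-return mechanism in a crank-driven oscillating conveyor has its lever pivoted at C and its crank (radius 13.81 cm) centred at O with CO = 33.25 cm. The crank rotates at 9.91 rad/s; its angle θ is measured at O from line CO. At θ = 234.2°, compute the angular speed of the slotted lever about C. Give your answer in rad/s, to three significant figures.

ω = 9.91 rad/s
Crank pin A relative to C: A = (d + r cosθ, r sinθ); lever angle φ = atan2(r sinθ, d + r cosθ).
Differentiating tanφ: φ̇ = rω(d cosθ + r)/(d² + r² + 2dr cosθ).
d² + r² + 2dr cosθ = |CA|² = 0.0759074 m²;  d cosθ + r = -0.056398 m.
|ω_lever| = |0.1381·9.91·-0.056398| / 0.0759074 = 1.0168 rad/s.

1.02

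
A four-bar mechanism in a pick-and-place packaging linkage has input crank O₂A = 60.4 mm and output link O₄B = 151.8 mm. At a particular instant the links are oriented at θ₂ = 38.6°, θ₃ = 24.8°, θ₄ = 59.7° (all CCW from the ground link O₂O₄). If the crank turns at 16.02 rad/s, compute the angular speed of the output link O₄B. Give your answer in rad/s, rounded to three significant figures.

ω₂ = 16.02 rad/s
Differentiating the loop-closure r₂e^{iθ₂}+r₃e^{iθ₃}=r₁+r₄e^{iθ₄} gives r₂ω₂e^{iθ₂}+r₃ω₃e^{iθ₃}=r₄ω₄e^{iθ₄}.
Eliminating the other unknown: ω₄ = r₂ω₂ sin(θ₂−θ₃) / [r₄ sin(θ₄−θ₃)].
Numerator sine = +0.23853; denominator sine = +0.57215.
Result = 0.0604·16.02·(+0.23853) / (0.1518·(+0.57215)) = +2.6575 rad/s; magnitude 2.6575 rad/s.

2.66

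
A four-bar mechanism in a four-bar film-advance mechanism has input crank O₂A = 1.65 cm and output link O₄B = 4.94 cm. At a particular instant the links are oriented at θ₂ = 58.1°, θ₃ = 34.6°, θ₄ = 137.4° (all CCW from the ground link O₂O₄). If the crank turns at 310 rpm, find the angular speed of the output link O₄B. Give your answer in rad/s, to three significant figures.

ω₂ = 32.46 rad/s (from 310 rpm).
Differentiating the loop-closure r₂e^{iθ₂}+r₃e^{iθ₃}=r₁+r₄e^{iθ₄} gives r₂ω₂e^{iθ₂}+r₃ω₃e^{iθ₃}=r₄ω₄e^{iθ₄}.
Eliminating the other unknown: ω₄ = r₂ω₂ sin(θ₂−θ₃) / [r₄ sin(θ₄−θ₃)].
Numerator sine = +0.39875; denominator sine = +0.97515.
Result = 0.0165·32.46·(+0.39875) / (0.0494·(+0.97515)) = +4.4338 rad/s; magnitude 4.4338 rad/s.

4.43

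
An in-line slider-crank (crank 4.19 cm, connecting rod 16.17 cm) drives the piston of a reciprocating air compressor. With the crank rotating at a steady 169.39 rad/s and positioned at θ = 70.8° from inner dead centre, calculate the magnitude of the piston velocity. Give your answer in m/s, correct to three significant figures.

ω = 169.4 rad/s
For an in-line slider-crank, x = r cosθ + √(L² − r² sin²θ), so v = −rω sinθ·[1 + r cosθ/√(L² − r² sin²θ)].
With r = 0.0419 m, L = 0.1617 m, θ = 70.8°: √(L² − r² sin²θ) = 0.15678 m.
v = −0.0419·169.4·0.94438·[1 + 0.0419·0.32887/0.15678] = -7.2917 m/s.
|v| = 7.2917 m/s.

7.29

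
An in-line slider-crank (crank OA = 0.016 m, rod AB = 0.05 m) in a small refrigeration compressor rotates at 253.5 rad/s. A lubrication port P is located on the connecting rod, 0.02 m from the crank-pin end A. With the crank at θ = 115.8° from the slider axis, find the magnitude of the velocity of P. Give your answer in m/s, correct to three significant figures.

3.60

ω = 253.5 rad/s.  Crank-pin speed |V_A| = rω = 4.056 m/s, perpendicular to OA.
Rod angle: sinφ = −(r/L) sinθ ⇒ φ = -16.744°; ω_rod = −rω cosθ/√(L²−r²sin²θ) = +36.869 rad/s.
V_P = V_A + ω_rod × AP, with AP = 0.02 m along the rod.
Components: V_Px = −rω sinθ − a·ω_rod·sinφ = -3.4393 m/s;  V_Py = rω cosθ + a·ω_rod·cosφ = -1.0592 m/s.
|V_P| = √(V_Px² + V_Py²) = 3.5987 m/s.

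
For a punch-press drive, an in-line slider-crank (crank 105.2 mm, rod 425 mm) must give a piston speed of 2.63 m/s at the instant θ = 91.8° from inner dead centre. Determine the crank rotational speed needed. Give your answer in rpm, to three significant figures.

241

For an in-line slider-crank, |v_piston| = rω|sinθ|·[1 + r cosθ/√(L² − r² sin²θ)].
With r = 0.1052 m, L = 0.425 m, θ = 91.8°: the bracketed kinematic factor |dx/dθ| = 0.1043 m.
ω = v/|dx/dθ| = 2.63/0.1043 = 25.215 rad/s.
N = 60ω/(2π) = 240.78 rpm.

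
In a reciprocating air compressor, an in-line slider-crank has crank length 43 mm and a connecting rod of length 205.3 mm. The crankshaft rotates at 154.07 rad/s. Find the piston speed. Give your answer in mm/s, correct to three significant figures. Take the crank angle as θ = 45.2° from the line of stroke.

5400

ω = 154.1 rad/s
For an in-line slider-crank, x = r cosθ + √(L² − r² sin²θ), so v = −rω sinθ·[1 + r cosθ/√(L² − r² sin²θ)].
With r = 0.043 m, L = 0.2053 m, θ = 45.2°: √(L² − r² sin²θ) = 0.20302 m.
v = −0.043·154.1·0.70957·[1 + 0.043·0.70463/0.20302] = -5.4025 m/s.
|v| = 5.4025 m/s = 5402.5 mm/s.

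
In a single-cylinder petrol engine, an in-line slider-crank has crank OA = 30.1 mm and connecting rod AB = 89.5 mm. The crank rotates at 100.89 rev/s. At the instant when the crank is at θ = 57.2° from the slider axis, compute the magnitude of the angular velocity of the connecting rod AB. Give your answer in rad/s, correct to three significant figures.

ω = 633.9 rad/s (converted from 100.89 rev/s).
The rod makes angle φ with the slider axis where L sinφ = r sinθ; differentiating, L cosφ·φ̇ = r ω cosθ.
L cosφ = √(L² − r² sin²θ) = 0.085849 m.
|ω_rod| = r ω |cosθ| / √(L² − r² sin²θ) = 0.0301·633.9·0.54171/0.085849 = 120.4 rad/s.

120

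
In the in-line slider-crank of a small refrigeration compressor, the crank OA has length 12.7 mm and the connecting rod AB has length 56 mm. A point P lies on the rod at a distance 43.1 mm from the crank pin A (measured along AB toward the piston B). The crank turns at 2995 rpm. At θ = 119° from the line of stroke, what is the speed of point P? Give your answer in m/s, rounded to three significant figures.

3.21

ω = 313.6 rad/s.  Crank-pin speed |V_A| = rω = 3.9832 m/s, perpendicular to OA.
Rod angle: sinφ = −(r/L) sinθ ⇒ φ = -11.441°; ω_rod = −rω cosθ/√(L²−r²sin²θ) = +35.183 rad/s.
V_P = V_A + ω_rod × AP, with AP = 0.0431 m along the rod.
Components: V_Px = −rω sinθ − a·ω_rod·sinφ = -3.183 m/s;  V_Py = rω cosθ + a·ω_rod·cosφ = -0.44484 m/s.
|V_P| = √(V_Px² + V_Py²) = 3.2139 m/s.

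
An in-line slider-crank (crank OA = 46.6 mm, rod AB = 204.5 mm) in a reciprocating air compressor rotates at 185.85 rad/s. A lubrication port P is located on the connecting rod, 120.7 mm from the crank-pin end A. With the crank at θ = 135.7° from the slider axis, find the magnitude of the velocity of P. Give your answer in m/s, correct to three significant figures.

6.02

ω = 185.8 rad/s.  Crank-pin speed |V_A| = rω = 8.6606 m/s, perpendicular to OA.
Rod angle: sinφ = −(r/L) sinθ ⇒ φ = -9.158°; ω_rod = −rω cosθ/√(L²−r²sin²θ) = +30.701 rad/s.
V_P = V_A + ω_rod × AP, with AP = 0.1207 m along the rod.
Components: V_Px = −rω sinθ − a·ω_rod·sinφ = -5.459 m/s;  V_Py = rω cosθ + a·ω_rod·cosφ = -2.54 m/s.
|V_P| = √(V_Px² + V_Py²) = 6.0209 m/s.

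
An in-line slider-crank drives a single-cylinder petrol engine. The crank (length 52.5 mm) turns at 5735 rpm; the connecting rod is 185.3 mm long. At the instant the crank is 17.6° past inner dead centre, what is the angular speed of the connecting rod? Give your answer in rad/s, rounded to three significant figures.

ω = 600.6 rad/s (converted from 5735 rpm).
The rod makes angle φ with the slider axis where L sinφ = r sinθ; differentiating, L cosφ·φ̇ = r ω cosθ.
L cosφ = √(L² − r² sin²θ) = 0.18462 m.
|ω_rod| = r ω |cosθ| / √(L² − r² sin²θ) = 0.0525·600.6·0.95319/0.18462 = 162.79 rad/s.

163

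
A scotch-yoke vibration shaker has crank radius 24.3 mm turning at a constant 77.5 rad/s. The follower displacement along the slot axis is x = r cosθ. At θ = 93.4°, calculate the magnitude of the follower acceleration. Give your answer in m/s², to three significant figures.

8.66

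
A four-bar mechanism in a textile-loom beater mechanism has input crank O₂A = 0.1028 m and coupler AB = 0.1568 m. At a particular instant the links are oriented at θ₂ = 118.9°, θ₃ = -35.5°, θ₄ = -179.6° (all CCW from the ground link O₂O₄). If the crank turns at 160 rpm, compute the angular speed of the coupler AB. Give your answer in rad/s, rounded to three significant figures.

ω₂ = 16.76 rad/s (from 160 rpm).
Differentiating the loop-closure r₂e^{iθ₂}+r₃e^{iθ₃}=r₁+r₄e^{iθ₄} gives r₂ω₂e^{iθ₂}+r₃ω₃e^{iθ₃}=r₄ω₄e^{iθ₄}.
Eliminating the other unknown: ω₃ = r₂ω₂ sin(θ₄−θ₂) / [r₃ sin(θ₃−θ₄)].
Numerator sine = +0.87882; denominator sine = +0.58637.
Result = 0.1028·16.76·(+0.87882) / (0.1568·(+0.58637)) = +16.463 rad/s; magnitude 16.463 rad/s.

16.5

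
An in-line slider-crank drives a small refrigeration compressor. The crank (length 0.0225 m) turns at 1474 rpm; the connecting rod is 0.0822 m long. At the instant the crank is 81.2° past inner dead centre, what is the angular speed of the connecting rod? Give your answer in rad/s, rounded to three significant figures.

ω = 154.4 rad/s (converted from 1474 rpm).
The rod makes angle φ with the slider axis where L sinφ = r sinθ; differentiating, L cosφ·φ̇ = r ω cosθ.
L cosφ = √(L² − r² sin²θ) = 0.079136 m.
|ω_rod| = r ω |cosθ| / √(L² − r² sin²θ) = 0.0225·154.4·0.15299/0.079136 = 6.7141 rad/s.

6.71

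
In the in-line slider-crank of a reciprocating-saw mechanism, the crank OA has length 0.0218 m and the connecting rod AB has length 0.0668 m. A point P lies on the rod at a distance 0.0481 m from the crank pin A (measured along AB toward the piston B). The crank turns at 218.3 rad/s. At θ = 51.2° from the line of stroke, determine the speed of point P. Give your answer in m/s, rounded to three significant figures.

ω = 218.3 rad/s.  Crank-pin speed |V_A| = rω = 4.7589 m/s, perpendicular to OA.
Rod angle: sinφ = −(r/L) sinθ ⇒ φ = -14.734°; ω_rod = −rω cosθ/√(L²−r²sin²θ) = -46.158 rad/s.
V_P = V_A + ω_rod × AP, with AP = 0.0481 m along the rod.
Components: V_Px = −rω sinθ − a·ω_rod·sinφ = -4.2735 m/s;  V_Py = rω cosθ + a·ω_rod·cosφ = +0.83477 m/s.
|V_P| = √(V_Px² + V_Py²) = 4.3543 m/s.

4.35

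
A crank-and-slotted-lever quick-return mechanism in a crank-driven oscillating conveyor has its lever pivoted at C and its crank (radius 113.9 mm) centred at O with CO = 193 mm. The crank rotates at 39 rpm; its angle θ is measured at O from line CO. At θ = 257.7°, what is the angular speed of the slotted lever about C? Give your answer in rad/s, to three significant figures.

ω = 4.084 rad/s (from 39 rpm).
Crank pin A relative to C: A = (d + r cosθ, r sinθ); lever angle φ = atan2(r sinθ, d + r cosθ).
Differentiating tanφ: φ̇ = rω(d cosθ + r)/(d² + r² + 2dr cosθ).
d² + r² + 2dr cosθ = |CA|² = 0.0408562 m²;  d cosθ + r = +0.072785 m.
|ω_lever| = |0.1139·4.084·+0.072785| / 0.0408562 = 0.82871 rad/s.

0.829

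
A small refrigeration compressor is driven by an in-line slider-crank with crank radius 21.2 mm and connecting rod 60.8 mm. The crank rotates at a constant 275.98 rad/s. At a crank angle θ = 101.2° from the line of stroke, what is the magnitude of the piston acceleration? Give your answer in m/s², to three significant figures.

865

ω = 276 rad/s
x(θ) = r cosθ + √(L² − r² sin²θ); with ω constant, a = ω²·d²x/dθ².
d²x/dθ² = −r cosθ − r²(cos2θ)/√u − r⁴ sin²2θ/(4u^{3/2}),  u = L² − r² sin²θ = 0.00326416 m².
Substituting r = 0.0212 m, L = 0.0608 m, θ = 101.2°: d²x/dθ² = +0.011351 m.
a = ω²·d²x/dθ² = (276)²·(+0.011351) = +864.58 m/s²;  |a| = 864.58 m/s².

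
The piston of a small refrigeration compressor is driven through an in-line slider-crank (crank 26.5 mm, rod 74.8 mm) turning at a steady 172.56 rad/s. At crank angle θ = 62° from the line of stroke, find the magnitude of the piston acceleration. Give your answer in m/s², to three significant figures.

213

ω = 172.6 rad/s
x(θ) = r cosθ + √(L² − r² sin²θ); with ω constant, a = ω²·d²x/dθ².
d²x/dθ² = −r cosθ − r²(cos2θ)/√u − r⁴ sin²2θ/(4u^{3/2}),  u = L² − r² sin²θ = 0.00504757 m².
Substituting r = 0.0265 m, L = 0.0748 m, θ = 62°: d²x/dθ² = -0.00715 m.
a = ω²·d²x/dθ² = (172.6)²·(-0.00715) = -212.91 m/s²;  |a| = 212.91 m/s².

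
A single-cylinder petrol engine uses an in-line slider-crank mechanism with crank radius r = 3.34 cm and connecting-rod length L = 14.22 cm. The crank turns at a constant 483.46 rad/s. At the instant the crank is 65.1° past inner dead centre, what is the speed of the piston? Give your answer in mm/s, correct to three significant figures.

16100

ω = 483.5 rad/s
For an in-line slider-crank, x = r cosθ + √(L² − r² sin²θ), so v = −rω sinθ·[1 + r cosθ/√(L² − r² sin²θ)].
With r = 0.0334 m, L = 0.1422 m, θ = 65.1°: √(L² − r² sin²θ) = 0.13894 m.
v = −0.0334·483.5·0.90704·[1 + 0.0334·0.42104/0.13894] = -16.129 m/s.
|v| = 16.129 m/s = 16129 mm/s.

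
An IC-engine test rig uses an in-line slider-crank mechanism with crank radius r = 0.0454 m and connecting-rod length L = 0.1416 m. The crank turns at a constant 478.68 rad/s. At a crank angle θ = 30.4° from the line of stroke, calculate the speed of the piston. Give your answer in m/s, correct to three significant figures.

ω = 478.7 rad/s
For an in-line slider-crank, x = r cosθ + √(L² − r² sin²θ), so v = −rω sinθ·[1 + r cosθ/√(L² − r² sin²θ)].
With r = 0.0454 m, L = 0.1416 m, θ = 30.4°: √(L² − r² sin²θ) = 0.13972 m.
v = −0.0454·478.7·0.50603·[1 + 0.0454·0.86251/0.13972] = -14.079 m/s.
|v| = 14.079 m/s.

14.1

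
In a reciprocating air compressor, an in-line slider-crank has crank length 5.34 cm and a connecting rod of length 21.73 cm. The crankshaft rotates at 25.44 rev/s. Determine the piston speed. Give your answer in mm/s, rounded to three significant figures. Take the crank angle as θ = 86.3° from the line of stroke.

ω = 2π·25.4 = 159.8 rad/s
For an in-line slider-crank, x = r cosθ + √(L² − r² sin²θ), so v = −rω sinθ·[1 + r cosθ/√(L² − r² sin²θ)].
With r = 0.0534 m, L = 0.2173 m, θ = 86.3°: √(L² − r² sin²θ) = 0.21066 m.
v = −0.0534·159.8·0.99792·[1 + 0.0534·0.06453/0.21066] = -8.6572 m/s.
|v| = 8.6572 m/s = 8657.2 mm/s.

8660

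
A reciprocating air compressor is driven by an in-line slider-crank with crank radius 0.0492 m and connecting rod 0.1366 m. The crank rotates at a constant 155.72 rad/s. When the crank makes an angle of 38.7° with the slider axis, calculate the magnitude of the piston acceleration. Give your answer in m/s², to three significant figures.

ω = 155.7 rad/s
x(θ) = r cosθ + √(L² − r² sin²θ); with ω constant, a = ω²·d²x/dθ².
d²x/dθ² = −r cosθ − r²(cos2θ)/√u − r⁴ sin²2θ/(4u^{3/2}),  u = L² − r² sin²θ = 0.0177133 m².
Substituting r = 0.0492 m, L = 0.1366 m, θ = 38.7°: d²x/dθ² = -0.042957 m.
a = ω²·d²x/dθ² = (155.7)²·(-0.042957) = -1041.6 m/s²;  |a| = 1041.6 m/s².

1040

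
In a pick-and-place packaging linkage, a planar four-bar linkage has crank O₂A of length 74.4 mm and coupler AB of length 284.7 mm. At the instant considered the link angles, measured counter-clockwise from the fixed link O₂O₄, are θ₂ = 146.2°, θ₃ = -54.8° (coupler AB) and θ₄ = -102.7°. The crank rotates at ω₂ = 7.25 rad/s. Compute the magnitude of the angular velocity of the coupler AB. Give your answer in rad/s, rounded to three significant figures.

ω₂ = 7.25 rad/s
Differentiating the loop-closure r₂e^{iθ₂}+r₃e^{iθ₃}=r₁+r₄e^{iθ₄} gives r₂ω₂e^{iθ₂}+r₃ω₃e^{iθ₃}=r₄ω₄e^{iθ₄}.
Eliminating the other unknown: ω₃ = r₂ω₂ sin(θ₄−θ₂) / [r₃ sin(θ₃−θ₄)].
Numerator sine = +0.93295; denominator sine = +0.74198.
Result = 0.0744·7.25·(+0.93295) / (0.2847·(+0.74198)) = +2.3823 rad/s; magnitude 2.3823 rad/s.

2.38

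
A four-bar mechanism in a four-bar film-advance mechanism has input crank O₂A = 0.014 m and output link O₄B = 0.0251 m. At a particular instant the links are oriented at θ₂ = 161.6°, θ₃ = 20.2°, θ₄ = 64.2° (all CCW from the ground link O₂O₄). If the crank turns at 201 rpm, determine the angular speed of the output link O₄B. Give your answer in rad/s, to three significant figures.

10.5

ω₂ = 21.05 rad/s (from 201 rpm).
Differentiating the loop-closure r₂e^{iθ₂}+r₃e^{iθ₃}=r₁+r₄e^{iθ₄} gives r₂ω₂e^{iθ₂}+r₃ω₃e^{iθ₃}=r₄ω₄e^{iθ₄}.
Eliminating the other unknown: ω₄ = r₂ω₂ sin(θ₂−θ₃) / [r₄ sin(θ₄−θ₃)].
Numerator sine = +0.62388; denominator sine = +0.69466.
Result = 0.014·21.05·(+0.62388) / (0.0251·(+0.69466)) = +10.544 rad/s; magnitude 10.544 rad/s.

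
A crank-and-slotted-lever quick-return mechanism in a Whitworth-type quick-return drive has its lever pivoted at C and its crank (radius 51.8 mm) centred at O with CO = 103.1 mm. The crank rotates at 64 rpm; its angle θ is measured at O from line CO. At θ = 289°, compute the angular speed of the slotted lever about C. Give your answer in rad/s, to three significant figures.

1.77

ω = 6.702 rad/s (from 64 rpm).
Crank pin A relative to C: A = (d + r cosθ, r sinθ); lever angle φ = atan2(r sinθ, d + r cosθ).
Differentiating tanφ: φ̇ = rω(d cosθ + r)/(d² + r² + 2dr cosθ).
d² + r² + 2dr cosθ = |CA|² = 0.0167903 m²;  d cosθ + r = +0.085366 m.
|ω_lever| = |0.0518·6.702·+0.085366| / 0.0167903 = 1.7651 rad/s.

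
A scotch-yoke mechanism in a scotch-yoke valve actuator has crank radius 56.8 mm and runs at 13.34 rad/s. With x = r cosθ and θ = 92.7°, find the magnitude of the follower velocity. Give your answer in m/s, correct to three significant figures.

0.757

ω = 13.34 rad/s
x = r cosθ ⇒ ẋ = −rω sinθ.
|v| = rω|sinθ| = 0.0568·13.34·|sin 92.7°| = 0.75687 m/s.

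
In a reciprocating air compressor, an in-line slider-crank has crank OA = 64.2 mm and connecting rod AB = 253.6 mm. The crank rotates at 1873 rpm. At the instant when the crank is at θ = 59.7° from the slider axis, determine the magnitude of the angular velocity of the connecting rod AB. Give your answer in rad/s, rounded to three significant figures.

ω = 196.1 rad/s (converted from 1873 rpm).
The rod makes angle φ with the slider axis where L sinφ = r sinθ; differentiating, L cosφ·φ̇ = r ω cosθ.
L cosφ = √(L² − r² sin²θ) = 0.24747 m.
|ω_rod| = r ω |cosθ| / √(L² − r² sin²θ) = 0.0642·196.1·0.50453/0.24747 = 25.672 rad/s.

25.7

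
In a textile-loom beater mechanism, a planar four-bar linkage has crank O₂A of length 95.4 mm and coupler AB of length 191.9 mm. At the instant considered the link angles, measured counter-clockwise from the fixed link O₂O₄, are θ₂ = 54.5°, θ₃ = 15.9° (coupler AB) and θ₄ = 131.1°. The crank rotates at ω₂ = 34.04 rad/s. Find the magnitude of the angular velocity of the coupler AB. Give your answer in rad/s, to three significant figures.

18.2

ω₂ = 34.04 rad/s
Differentiating the loop-closure r₂e^{iθ₂}+r₃e^{iθ₃}=r₁+r₄e^{iθ₄} gives r₂ω₂e^{iθ₂}+r₃ω₃e^{iθ₃}=r₄ω₄e^{iθ₄}.
Eliminating the other unknown: ω₃ = r₂ω₂ sin(θ₄−θ₂) / [r₃ sin(θ₃−θ₄)].
Numerator sine = +0.97278; denominator sine = -0.90483.
Result = 0.0954·34.04·(+0.97278) / (0.1919·(-0.90483)) = -18.193 rad/s; magnitude 18.193 rad/s.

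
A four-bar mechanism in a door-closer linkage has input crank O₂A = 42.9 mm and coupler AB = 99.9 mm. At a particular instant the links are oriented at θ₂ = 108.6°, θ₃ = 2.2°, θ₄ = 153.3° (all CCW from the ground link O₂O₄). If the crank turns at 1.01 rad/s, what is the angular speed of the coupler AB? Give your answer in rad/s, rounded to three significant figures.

0.631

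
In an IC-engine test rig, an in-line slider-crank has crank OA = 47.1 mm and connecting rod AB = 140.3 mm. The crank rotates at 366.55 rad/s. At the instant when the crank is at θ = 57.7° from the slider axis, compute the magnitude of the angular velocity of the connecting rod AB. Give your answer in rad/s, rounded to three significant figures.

68.6

ω = 366.6 rad/s
The rod makes angle φ with the slider axis where L sinφ = r sinθ; differentiating, L cosφ·φ̇ = r ω cosθ.
L cosφ = √(L² − r² sin²θ) = 0.13453 m.
|ω_rod| = r ω |cosθ| / √(L² − r² sin²θ) = 0.0471·366.6·0.53435/0.13453 = 68.573 rad/s.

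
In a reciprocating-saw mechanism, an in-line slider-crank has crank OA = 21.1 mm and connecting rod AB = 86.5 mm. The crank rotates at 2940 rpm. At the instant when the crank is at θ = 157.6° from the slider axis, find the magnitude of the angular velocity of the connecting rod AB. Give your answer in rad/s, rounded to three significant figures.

69.7

ω = 307.9 rad/s (converted from 2940 rpm).
The rod makes angle φ with the slider axis where L sinφ = r sinθ; differentiating, L cosφ·φ̇ = r ω cosθ.
L cosφ = √(L² − r² sin²θ) = 0.086125 m.
|ω_rod| = r ω |cosθ| / √(L² − r² sin²θ) = 0.0211·307.9·0.92455/0.086125 = 69.736 rad/s.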